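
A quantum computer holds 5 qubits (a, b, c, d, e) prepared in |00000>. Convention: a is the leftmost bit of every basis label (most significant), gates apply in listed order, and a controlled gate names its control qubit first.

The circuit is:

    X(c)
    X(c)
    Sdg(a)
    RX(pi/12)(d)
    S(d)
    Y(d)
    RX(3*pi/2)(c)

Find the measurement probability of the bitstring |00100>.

A full measurement returns |00100> with probability -sqrt(6)/16 - sqrt(2)/16 + 1/4. Key observation: steps 1-2 multiply out to the identity, so the circuit reduces to the remaining gates.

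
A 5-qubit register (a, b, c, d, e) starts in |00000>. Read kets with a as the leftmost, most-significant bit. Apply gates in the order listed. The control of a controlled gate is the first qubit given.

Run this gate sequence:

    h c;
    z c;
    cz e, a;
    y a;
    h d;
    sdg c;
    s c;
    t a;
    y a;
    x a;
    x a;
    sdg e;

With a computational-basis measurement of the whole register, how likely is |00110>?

Outcome |00110> occurs with probability 1/4.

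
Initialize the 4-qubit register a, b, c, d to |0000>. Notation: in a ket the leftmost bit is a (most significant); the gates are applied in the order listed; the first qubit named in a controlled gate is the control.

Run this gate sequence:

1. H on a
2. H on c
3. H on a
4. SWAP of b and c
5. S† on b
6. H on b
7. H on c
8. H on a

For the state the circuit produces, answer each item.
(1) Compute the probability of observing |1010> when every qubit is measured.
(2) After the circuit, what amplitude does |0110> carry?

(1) Outcome |1010> occurs with probability 1/8.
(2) The final state's coefficient on |0110> equals 1/4 + I/4.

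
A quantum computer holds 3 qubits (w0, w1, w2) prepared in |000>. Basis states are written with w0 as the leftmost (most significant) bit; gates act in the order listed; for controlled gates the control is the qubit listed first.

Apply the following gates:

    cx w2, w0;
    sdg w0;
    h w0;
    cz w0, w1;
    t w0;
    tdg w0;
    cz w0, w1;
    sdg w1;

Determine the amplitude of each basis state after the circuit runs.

The resulting statevector has amplitude sqrt(2)/2 on |000>, sqrt(2)/2 on |100>, and 0 on every other basis state. Key observation: steps 4-7 multiply out to the identity, so the circuit reduces to the remaining gates.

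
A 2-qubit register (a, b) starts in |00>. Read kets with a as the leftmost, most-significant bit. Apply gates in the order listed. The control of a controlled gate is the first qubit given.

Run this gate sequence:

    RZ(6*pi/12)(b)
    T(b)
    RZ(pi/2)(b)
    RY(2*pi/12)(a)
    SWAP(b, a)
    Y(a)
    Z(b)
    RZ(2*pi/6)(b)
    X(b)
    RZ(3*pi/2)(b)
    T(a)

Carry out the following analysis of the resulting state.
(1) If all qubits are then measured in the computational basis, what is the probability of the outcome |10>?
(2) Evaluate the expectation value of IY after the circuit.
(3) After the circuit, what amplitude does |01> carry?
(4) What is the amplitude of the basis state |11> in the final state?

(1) A full measurement returns |10> with probability 1/2 - sqrt(3)/4.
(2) The expectation value of IY is 1/4.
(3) The final state's coefficient on |01> equals 0.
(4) The amplitude on |11> is (sqrt(2) + sqrt(6))*exp(5*I*pi/6)/4.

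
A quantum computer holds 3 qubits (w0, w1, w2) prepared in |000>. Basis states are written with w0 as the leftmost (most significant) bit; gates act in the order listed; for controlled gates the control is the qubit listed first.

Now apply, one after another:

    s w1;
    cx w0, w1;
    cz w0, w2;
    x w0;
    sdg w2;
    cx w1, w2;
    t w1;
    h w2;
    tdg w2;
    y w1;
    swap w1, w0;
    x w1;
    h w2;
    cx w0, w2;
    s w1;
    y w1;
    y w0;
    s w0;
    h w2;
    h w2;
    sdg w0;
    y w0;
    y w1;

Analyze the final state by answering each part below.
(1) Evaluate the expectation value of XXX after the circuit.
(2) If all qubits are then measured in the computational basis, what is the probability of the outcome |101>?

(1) The expectation value of XXX is 0.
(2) Outcome |101> occurs with probability sqrt(2)/4 + 1/2.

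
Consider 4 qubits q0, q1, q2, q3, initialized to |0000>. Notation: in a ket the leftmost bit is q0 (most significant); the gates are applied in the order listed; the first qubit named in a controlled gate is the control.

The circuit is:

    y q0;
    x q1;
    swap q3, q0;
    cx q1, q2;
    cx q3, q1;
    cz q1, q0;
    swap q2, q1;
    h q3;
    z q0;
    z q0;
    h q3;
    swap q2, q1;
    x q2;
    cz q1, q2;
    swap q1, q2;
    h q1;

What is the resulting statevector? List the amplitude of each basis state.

The final amplitudes are sqrt(2)*I/2 on |0001>, sqrt(2)*I/2 on |0101>, and 0 on every other basis state. Key observation: steps 7-12 multiply out to the identity, so the circuit reduces to the remaining gates.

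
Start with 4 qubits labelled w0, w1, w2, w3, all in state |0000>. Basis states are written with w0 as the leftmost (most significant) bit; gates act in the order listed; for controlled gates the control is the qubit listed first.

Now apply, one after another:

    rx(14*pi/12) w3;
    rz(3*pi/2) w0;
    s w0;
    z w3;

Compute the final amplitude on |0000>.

The final state's coefficient on |0000> equals (-sqrt(2) + sqrt(6))*exp(I*pi/4)/4.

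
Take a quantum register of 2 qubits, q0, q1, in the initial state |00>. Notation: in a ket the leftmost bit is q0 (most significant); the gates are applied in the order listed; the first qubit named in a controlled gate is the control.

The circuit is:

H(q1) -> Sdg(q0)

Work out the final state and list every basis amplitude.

After the circuit, the state carries amplitude sqrt(2)/2 on |00>, sqrt(2)/2 on |01>, 0 on |10>, 0 on |11>.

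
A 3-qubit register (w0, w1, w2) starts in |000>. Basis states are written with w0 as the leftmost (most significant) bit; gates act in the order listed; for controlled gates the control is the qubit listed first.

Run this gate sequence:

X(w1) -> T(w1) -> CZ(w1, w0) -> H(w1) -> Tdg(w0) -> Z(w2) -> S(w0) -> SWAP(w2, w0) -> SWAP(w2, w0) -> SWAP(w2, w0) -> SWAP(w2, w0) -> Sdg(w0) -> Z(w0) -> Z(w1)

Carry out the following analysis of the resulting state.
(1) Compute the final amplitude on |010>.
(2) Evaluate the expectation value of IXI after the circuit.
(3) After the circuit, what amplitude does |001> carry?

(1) The final state's coefficient on |010> equals sqrt(2)*exp(I*pi/4)/2. Key observation: steps 7-12 multiply out to the identity, so the circuit reduces to the remaining gates.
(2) The observable IXI averages to 1.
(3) The final state's coefficient on |001> equals 0.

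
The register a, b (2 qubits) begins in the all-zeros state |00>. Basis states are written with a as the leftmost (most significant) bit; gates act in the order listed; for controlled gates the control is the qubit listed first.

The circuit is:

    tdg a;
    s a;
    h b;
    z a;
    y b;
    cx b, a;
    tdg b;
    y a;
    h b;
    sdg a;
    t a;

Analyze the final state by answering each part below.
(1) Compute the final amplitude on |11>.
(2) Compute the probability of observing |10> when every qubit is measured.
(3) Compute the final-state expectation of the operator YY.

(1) |11> carries amplitude -exp(3*I*pi/4)/2 in the final state.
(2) A full measurement returns |10> with probability 1/4.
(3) The observable YY averages to -1.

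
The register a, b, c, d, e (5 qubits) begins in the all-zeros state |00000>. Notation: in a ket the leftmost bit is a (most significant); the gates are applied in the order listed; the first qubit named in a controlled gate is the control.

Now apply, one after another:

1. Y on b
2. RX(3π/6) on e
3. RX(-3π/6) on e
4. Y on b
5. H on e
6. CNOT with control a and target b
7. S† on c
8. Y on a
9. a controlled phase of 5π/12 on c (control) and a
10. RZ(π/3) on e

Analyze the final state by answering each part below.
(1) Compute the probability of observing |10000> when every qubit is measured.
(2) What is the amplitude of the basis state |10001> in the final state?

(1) The probability of measuring |10000> is 1/2. Key observation: the block from step 1 through step 4 cancels to the identity and can be dropped.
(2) The amplitude on |10001> is sqrt(2)*exp(2*I*pi/3)/2.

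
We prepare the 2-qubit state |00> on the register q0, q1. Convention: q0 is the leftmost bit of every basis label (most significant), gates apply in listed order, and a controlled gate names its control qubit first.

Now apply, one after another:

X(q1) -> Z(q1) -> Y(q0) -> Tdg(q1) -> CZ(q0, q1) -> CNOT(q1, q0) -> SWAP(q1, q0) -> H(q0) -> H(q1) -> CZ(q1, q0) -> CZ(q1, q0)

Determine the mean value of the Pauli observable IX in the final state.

The expectation value of IX is 1.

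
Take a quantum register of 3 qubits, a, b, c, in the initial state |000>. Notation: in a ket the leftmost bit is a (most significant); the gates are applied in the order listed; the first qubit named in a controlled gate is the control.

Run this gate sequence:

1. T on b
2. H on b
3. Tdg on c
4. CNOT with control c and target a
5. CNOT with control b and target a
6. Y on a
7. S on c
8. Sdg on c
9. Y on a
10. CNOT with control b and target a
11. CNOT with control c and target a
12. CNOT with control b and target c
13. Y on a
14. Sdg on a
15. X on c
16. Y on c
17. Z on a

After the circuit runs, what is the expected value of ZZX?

The expectation value of ZZX is 0. Key observation: gates 4-11 undo each other exactly, leaving only the rest of the circuit to track.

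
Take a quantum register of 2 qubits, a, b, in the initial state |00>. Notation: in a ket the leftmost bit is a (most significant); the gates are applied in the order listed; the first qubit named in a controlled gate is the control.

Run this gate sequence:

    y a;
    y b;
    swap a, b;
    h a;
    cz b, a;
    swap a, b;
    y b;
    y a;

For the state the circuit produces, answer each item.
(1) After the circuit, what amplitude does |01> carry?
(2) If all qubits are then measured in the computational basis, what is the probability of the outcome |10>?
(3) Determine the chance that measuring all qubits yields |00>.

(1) |01> carries amplitude -sqrt(2)/2 in the final state.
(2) Outcome |10> occurs with probability 0.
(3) The probability of measuring |00> is 1/2.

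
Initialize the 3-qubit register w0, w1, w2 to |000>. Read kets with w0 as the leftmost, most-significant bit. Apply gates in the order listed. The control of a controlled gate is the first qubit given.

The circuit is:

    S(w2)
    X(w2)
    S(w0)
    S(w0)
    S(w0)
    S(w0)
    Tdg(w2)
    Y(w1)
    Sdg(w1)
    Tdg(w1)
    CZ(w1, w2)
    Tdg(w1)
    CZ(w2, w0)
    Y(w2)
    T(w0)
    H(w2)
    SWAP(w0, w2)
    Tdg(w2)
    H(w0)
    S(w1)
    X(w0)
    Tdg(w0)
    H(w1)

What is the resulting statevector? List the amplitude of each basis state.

The resulting statevector has amplitude sqrt(2)/2 on |100>, -sqrt(2)/2 on |110>, and 0 on every other basis state. Key observation: steps 3-6 multiply out to the identity, so the circuit reduces to the remaining gates.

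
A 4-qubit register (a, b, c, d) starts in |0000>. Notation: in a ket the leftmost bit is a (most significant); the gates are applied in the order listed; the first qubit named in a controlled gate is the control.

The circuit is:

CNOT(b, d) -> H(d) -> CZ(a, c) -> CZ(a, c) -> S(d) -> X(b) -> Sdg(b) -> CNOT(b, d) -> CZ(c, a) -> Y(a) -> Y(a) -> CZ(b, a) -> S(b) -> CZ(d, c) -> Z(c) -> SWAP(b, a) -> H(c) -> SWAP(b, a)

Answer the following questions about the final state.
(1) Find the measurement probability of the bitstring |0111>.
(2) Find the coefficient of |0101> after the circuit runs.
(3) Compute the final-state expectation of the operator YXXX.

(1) A full measurement returns |0111> with probability 1/4. Key observation: the block from step 3 through step 4 cancels to the identity and can be dropped.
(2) The amplitude on |0101> is 1/2.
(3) The expectation value of YXXX is 0.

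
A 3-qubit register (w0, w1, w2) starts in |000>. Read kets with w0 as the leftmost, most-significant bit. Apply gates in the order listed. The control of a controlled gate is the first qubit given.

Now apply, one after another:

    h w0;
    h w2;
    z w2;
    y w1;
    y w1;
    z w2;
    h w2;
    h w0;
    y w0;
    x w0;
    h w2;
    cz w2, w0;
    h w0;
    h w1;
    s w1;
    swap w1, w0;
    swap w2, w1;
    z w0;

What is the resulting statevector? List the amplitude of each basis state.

After the circuit, the state carries amplitude sqrt(2)*I/4 on |000>, sqrt(2)*I/4 on |001>, sqrt(2)*I/4 on |010>, sqrt(2)*I/4 on |011>, sqrt(2)/4 on |100>, sqrt(2)/4 on |101>, sqrt(2)/4 on |110>, sqrt(2)/4 on |111>.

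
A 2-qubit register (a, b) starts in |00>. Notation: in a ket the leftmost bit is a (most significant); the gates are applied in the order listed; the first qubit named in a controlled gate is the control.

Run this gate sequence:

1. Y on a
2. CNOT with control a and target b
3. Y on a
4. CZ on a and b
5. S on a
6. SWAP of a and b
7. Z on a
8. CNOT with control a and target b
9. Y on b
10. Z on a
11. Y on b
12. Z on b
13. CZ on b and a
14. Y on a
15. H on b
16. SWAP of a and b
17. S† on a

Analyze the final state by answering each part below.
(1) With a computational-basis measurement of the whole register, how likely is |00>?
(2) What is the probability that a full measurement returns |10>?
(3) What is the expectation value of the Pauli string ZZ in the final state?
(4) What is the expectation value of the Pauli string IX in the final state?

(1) The probability of measuring |00> is 1/2.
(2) Outcome |10> occurs with probability 1/2.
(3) The observable ZZ averages to 0.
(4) The expectation value of IX is 0.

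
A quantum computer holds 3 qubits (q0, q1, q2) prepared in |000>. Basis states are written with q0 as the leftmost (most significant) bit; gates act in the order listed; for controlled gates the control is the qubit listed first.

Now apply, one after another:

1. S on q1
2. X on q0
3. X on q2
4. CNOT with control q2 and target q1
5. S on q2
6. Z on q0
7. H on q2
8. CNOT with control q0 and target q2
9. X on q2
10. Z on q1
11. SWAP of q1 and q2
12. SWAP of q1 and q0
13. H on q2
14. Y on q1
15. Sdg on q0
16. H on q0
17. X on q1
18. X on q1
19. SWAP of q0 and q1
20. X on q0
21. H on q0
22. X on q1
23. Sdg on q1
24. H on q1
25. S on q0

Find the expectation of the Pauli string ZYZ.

The observable ZYZ averages to 0. Key observation: gates 17-18 undo each other exactly, leaving only the rest of the circuit to track.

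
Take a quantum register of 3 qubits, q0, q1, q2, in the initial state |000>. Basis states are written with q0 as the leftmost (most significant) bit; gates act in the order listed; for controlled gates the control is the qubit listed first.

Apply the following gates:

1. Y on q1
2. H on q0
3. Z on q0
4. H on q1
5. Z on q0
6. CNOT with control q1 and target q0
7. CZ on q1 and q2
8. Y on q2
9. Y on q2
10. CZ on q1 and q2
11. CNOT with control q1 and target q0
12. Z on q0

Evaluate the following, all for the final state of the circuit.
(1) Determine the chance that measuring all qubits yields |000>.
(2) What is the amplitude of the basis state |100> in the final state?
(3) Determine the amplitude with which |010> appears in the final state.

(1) Outcome |000> occurs with probability 1/4. Key observation: the block from step 5 through step 12 cancels to the identity and can be dropped.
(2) The amplitude on |100> is -I/2.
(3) The final state's coefficient on |010> equals -I/2.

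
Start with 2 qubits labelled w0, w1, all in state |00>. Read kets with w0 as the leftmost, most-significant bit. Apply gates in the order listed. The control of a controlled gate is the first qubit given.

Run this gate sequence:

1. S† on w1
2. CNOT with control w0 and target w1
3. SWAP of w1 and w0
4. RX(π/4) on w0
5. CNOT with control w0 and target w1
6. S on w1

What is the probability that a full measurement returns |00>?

A full measurement returns |00> with probability sqrt(2)/4 + 1/2.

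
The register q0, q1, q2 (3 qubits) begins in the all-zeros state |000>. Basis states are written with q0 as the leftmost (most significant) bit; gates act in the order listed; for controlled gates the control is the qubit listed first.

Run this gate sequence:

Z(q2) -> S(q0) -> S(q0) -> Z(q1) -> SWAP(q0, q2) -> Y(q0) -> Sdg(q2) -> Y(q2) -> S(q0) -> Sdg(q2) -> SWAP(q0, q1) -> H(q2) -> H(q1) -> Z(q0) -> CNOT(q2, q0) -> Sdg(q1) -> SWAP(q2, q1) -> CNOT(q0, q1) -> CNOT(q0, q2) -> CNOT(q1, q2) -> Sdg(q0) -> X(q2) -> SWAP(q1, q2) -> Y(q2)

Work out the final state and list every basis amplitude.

The resulting statevector has amplitude 0 on |000>, 1/2 on |001>, 0 on |010>, -I/2 on |011>, 0 on |100>, 1/2 on |101>, 0 on |110>, I/2 on |111>.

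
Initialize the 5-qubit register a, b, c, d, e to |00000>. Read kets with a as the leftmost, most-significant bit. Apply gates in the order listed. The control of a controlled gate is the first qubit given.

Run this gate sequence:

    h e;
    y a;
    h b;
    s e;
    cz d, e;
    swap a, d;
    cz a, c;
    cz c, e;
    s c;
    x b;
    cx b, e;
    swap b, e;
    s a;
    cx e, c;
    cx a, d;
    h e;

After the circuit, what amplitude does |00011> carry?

|00011> carries amplitude sqrt(2)*I/4 in the final state.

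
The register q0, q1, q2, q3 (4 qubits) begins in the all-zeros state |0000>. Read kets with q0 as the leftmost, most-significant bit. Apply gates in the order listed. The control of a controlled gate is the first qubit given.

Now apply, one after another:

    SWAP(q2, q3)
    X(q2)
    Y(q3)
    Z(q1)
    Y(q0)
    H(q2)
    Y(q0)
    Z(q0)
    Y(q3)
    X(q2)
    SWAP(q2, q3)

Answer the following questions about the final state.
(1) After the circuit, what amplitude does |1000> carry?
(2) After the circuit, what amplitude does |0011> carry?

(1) The final state's coefficient on |1000> equals 0.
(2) |0011> carries amplitude 0 in the final state.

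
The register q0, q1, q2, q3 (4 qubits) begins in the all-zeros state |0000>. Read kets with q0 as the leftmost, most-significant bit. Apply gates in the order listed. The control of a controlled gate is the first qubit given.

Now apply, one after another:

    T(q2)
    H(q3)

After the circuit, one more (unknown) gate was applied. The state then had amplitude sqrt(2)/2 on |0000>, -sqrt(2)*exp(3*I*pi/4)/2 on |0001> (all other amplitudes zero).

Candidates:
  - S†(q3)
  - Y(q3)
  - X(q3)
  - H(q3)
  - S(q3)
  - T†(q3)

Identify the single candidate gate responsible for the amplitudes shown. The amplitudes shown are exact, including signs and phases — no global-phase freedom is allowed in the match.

The applied gate was T†(q3).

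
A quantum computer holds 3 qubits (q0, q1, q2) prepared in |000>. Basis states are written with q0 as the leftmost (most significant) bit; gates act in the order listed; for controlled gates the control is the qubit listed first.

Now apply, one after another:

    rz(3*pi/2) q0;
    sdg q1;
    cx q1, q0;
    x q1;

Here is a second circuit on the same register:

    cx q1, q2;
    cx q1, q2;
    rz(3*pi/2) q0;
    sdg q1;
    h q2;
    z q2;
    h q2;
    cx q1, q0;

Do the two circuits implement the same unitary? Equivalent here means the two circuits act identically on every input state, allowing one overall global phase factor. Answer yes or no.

No, they are not equivalent — no single phase factor reconciles the two unitaries.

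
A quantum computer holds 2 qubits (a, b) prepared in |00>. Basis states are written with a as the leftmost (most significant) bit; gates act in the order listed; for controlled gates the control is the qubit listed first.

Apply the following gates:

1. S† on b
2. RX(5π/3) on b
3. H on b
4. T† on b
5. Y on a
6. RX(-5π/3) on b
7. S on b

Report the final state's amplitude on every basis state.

The final amplitudes are 0 on |00>, 0 on |01>, -sqrt(6)/8 - sqrt(6)*exp(3*I*pi/4)/8 - sqrt(2)*exp(I*pi/4)/8 + 3*sqrt(2)*I/8 on |10>, -sqrt(2)/8 + sqrt(6)*exp(I*pi/4)/8 + sqrt(6)*I/8 + 3*sqrt(2)*exp(3*I*pi/4)/8 on |11>.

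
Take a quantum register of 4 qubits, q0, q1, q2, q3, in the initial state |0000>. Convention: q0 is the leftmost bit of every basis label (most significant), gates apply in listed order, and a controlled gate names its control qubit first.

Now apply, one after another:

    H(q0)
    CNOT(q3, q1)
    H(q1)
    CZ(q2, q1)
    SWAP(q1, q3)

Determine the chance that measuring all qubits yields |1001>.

A full measurement returns |1001> with probability 1/4.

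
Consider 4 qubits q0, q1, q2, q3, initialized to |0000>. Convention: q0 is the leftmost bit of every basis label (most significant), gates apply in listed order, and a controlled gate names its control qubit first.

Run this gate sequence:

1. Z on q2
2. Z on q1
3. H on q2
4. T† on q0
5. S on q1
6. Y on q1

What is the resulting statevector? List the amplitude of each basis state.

The final amplitudes are sqrt(2)*I/2 on |0100>, sqrt(2)*I/2 on |0110>, and 0 on every other basis state.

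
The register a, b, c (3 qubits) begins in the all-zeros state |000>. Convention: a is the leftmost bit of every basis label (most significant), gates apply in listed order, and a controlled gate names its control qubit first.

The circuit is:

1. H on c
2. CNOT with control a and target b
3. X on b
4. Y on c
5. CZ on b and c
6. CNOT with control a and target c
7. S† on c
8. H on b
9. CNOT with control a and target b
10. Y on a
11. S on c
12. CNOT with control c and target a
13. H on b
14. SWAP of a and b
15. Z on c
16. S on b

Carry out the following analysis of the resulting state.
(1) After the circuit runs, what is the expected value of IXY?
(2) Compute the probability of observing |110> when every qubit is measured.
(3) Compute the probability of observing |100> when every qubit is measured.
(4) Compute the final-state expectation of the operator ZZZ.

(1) The expectation value of IXY is 1.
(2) A full measurement returns |110> with probability 1/2.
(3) A full measurement returns |100> with probability 0.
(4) In the final state, ZZZ has expectation 1.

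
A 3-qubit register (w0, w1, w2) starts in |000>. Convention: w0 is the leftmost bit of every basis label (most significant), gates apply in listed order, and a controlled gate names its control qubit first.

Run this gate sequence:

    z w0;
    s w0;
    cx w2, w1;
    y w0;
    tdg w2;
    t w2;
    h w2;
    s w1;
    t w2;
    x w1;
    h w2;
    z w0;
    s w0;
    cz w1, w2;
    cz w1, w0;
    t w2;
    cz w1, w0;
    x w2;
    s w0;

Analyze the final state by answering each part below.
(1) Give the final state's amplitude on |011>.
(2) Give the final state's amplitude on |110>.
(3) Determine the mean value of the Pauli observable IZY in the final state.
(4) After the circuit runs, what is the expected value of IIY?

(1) |011> carries amplitude 0 in the final state.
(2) The final state's coefficient on |110> equals -1/2 - exp(3*I*pi/4)/2.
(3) The expectation value of IZY is 1/2.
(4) The expectation value of IIY is -1/2.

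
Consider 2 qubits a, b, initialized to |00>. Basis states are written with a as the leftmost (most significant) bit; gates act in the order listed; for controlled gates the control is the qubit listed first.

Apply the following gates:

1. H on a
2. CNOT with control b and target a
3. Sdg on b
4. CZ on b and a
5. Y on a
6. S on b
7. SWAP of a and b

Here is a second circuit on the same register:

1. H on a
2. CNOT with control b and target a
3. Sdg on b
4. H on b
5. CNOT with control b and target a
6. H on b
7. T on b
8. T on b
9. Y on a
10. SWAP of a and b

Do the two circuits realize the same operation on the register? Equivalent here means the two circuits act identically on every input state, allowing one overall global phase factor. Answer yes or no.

No — the two circuits implement different unitaries, even allowing a global phase.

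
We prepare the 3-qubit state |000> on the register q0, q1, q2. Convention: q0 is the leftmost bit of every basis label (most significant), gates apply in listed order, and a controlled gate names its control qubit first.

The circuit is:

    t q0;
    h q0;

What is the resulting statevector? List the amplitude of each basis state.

After the circuit, the state carries amplitude sqrt(2)/2 on |000>, sqrt(2)/2 on |100>, and 0 on every other basis state.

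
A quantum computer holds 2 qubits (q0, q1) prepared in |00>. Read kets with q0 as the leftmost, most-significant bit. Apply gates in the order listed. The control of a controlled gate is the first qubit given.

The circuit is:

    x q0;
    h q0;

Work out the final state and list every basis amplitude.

The final amplitudes are sqrt(2)/2 on |00>, 0 on |01>, -sqrt(2)/2 on |10>, 0 on |11>.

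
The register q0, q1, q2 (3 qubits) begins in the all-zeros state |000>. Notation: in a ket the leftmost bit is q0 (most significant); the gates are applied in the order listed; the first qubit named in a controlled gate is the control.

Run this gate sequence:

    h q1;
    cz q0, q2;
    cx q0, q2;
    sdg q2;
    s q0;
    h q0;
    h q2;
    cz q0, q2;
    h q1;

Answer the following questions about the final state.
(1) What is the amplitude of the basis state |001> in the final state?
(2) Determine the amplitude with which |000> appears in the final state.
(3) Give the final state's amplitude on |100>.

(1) The amplitude on |001> is 1/2.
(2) |000> carries amplitude 1/2 in the final state.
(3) |100> carries amplitude 1/2 in the final state.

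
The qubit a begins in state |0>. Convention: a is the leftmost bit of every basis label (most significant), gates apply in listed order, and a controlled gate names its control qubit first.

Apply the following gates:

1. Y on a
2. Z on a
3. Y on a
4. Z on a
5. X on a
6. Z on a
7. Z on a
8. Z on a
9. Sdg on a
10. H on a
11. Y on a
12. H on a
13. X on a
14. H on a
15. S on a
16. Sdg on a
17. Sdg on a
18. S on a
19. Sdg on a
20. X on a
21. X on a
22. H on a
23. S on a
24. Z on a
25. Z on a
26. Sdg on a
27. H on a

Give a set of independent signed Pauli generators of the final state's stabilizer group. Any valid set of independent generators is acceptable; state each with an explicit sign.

One valid set of independent stabilizer generators is +Y (any independent generating set of the same group is equally correct). Key observation: the block from step 22 through step 27 cancels to the identity and can be dropped.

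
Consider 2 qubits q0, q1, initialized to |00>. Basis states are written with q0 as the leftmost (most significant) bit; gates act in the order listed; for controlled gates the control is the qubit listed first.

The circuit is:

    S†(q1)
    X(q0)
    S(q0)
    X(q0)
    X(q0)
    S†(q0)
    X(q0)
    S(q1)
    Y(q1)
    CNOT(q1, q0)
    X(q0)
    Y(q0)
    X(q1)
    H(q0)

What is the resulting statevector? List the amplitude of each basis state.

After the circuit, the state carries amplitude -sqrt(2)/2 on |00>, 0 on |01>, sqrt(2)/2 on |10>, 0 on |11>. Key observation: steps 1-8 multiply out to the identity, so the circuit reduces to the remaining gates.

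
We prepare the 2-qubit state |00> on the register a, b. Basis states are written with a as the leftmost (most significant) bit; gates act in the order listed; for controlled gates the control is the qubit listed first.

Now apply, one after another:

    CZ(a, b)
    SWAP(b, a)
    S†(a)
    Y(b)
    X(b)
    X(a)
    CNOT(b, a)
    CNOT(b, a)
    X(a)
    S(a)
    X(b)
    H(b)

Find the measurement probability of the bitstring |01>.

A full measurement returns |01> with probability 1/2.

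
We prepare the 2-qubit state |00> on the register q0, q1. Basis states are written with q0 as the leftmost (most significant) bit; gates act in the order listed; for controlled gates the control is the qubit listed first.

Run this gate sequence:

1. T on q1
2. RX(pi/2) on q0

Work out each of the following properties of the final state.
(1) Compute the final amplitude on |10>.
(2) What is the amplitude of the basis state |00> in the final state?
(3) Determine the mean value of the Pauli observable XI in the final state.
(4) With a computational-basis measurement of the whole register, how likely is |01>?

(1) The amplitude on |10> is -sqrt(2)*I/2.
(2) The final state's coefficient on |00> equals sqrt(2)/2.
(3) The observable XI averages to 0.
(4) Outcome |01> occurs with probability 0.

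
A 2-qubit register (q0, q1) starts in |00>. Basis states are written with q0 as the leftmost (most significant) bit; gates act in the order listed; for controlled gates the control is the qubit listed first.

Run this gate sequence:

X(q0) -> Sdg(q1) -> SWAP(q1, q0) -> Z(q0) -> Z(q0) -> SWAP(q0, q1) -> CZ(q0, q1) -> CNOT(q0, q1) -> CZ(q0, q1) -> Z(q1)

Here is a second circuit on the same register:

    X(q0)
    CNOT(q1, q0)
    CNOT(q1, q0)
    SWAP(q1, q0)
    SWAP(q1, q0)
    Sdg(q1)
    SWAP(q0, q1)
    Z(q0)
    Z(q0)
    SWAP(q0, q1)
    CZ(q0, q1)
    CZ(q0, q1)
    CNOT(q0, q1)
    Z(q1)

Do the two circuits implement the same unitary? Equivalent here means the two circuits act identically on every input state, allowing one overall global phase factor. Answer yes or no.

No: there is an input state on which the two circuits produce genuinely different outputs (not merely differing by a phase).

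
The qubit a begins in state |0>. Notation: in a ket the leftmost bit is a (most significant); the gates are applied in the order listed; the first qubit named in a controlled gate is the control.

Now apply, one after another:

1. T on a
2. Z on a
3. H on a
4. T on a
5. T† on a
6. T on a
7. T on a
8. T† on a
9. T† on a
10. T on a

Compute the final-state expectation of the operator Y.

The observable Y averages to sqrt(2)/2. Key observation: the block from step 5 through step 10 cancels to the identity and can be dropped.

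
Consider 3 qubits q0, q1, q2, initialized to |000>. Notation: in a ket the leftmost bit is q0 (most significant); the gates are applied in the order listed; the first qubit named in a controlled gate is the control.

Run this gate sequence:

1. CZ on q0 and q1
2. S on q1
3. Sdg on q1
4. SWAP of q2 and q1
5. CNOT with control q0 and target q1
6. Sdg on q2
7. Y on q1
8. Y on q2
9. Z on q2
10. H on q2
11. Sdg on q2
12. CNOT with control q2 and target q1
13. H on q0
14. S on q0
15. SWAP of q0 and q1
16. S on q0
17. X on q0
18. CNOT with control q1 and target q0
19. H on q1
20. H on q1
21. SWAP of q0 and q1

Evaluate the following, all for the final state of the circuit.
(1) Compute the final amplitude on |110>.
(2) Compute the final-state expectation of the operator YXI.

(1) |110> carries amplitude -1/2 in the final state. Key observation: the block from step 19 through step 20 cancels to the identity and can be dropped.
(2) In the final state, YXI has expectation 1.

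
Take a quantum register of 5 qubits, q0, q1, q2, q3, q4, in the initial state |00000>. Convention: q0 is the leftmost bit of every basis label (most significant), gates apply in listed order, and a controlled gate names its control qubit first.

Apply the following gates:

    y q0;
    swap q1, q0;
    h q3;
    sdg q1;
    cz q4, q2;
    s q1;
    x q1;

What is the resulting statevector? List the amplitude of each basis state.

After the circuit, the state carries amplitude sqrt(2)*I/2 on |00000>, sqrt(2)*I/2 on |00010>, and 0 on every other basis state.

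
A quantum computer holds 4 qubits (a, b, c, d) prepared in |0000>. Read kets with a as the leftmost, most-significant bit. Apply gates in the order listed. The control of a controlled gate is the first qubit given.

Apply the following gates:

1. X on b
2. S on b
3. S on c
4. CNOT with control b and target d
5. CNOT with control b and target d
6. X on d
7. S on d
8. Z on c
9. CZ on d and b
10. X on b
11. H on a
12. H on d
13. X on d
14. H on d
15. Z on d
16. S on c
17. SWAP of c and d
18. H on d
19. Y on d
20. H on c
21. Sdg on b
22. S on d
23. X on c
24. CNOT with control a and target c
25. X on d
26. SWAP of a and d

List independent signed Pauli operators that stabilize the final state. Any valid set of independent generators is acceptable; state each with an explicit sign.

One valid set of independent stabilizer generators is +YIII, -IIXI, -IIIX, +IZII (any independent generating set of the same group is equally correct). Key observation: gates 12-15 undo each other exactly, leaving only the rest of the circuit to track.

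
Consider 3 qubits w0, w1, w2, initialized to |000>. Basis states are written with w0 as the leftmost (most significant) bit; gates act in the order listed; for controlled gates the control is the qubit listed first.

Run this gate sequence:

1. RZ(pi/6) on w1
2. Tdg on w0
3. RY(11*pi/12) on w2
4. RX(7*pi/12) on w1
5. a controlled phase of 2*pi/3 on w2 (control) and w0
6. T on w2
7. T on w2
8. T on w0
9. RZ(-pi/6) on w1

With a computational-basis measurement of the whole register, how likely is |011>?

A full measurement returns |011> with probability sqrt(6)/8 + 5/16.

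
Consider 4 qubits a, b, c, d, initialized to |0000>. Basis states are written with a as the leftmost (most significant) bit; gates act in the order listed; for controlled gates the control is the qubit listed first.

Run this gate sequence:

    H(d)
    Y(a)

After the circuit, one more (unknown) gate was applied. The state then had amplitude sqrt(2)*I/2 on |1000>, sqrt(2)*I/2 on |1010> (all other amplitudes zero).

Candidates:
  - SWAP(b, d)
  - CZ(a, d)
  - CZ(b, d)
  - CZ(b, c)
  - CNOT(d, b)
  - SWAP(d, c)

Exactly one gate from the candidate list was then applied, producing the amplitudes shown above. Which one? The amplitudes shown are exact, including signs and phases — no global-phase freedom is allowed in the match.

It was SWAP(d, c) that produced the state shown.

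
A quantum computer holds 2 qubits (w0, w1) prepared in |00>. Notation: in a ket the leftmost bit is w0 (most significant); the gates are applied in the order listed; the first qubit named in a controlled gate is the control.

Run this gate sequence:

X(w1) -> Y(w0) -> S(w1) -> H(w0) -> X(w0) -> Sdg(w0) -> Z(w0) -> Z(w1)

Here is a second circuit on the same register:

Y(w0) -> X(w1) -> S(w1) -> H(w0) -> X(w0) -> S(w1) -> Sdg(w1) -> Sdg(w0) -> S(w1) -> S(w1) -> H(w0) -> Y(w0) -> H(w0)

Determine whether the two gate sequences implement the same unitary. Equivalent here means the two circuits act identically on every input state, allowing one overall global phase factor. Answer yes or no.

No, they are not equivalent — no single phase factor reconciles the two unitaries.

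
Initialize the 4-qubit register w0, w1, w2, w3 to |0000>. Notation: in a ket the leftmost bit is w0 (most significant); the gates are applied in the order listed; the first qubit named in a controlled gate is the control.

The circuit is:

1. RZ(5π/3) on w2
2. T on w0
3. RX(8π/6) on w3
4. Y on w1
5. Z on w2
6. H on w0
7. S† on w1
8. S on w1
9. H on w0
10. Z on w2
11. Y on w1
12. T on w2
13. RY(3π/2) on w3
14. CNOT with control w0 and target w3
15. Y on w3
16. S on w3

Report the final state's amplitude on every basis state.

After the circuit, the state carries amplitude (-sqrt(6) - sqrt(2)*I)*exp(I*pi/6)/4 on |0000>, (sqrt(2) + sqrt(6)*I)*exp(I*pi/6)/4 on |0001>, and 0 on every other basis state.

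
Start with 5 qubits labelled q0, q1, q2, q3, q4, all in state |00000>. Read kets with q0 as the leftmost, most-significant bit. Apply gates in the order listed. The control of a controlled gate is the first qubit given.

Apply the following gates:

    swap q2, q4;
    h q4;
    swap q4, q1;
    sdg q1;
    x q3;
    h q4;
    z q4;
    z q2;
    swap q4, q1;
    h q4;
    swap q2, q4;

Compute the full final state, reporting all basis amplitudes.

The final amplitudes are sqrt(2)*(1 - I)/4 on |00010>, sqrt(2)*(1 + I)/4 on |00110>, sqrt(2)*(-1 + I)/4 on |01010>, sqrt(2)*(-1 - I)/4 on |01110>, and 0 on every other basis state.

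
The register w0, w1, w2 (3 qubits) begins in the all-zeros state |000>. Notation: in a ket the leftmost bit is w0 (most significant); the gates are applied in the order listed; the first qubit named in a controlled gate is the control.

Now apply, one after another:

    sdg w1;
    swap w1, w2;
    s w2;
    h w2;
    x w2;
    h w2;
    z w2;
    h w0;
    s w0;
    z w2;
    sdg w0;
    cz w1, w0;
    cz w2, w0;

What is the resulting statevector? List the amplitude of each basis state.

The final amplitudes are sqrt(2)/2 on |000>, sqrt(2)/2 on |100>, and 0 on every other basis state. Key observation: the block from step 4 through step 7 cancels to the identity and can be dropped.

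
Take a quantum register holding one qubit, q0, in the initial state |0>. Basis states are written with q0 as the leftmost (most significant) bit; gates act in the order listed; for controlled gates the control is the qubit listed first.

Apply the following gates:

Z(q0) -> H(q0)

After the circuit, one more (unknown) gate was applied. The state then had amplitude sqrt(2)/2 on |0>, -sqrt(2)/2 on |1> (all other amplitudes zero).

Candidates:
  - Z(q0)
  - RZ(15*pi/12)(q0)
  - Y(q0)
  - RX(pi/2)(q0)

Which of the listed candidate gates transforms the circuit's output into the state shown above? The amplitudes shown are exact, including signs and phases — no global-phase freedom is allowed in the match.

It was Z(q0) that produced the state shown.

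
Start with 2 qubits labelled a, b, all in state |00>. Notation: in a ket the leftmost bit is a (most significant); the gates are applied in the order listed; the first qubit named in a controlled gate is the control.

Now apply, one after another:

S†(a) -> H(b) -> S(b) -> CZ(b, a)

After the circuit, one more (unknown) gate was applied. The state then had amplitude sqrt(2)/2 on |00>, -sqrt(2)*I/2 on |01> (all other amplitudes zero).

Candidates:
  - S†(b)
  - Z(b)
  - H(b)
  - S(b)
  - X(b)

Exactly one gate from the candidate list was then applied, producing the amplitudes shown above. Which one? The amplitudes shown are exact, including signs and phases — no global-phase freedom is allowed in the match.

The applied gate was Z(b).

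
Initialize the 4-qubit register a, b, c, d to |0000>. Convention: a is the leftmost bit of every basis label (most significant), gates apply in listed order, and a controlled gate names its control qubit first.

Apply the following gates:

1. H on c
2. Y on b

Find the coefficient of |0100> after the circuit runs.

The final state's coefficient on |0100> equals sqrt(2)*I/2.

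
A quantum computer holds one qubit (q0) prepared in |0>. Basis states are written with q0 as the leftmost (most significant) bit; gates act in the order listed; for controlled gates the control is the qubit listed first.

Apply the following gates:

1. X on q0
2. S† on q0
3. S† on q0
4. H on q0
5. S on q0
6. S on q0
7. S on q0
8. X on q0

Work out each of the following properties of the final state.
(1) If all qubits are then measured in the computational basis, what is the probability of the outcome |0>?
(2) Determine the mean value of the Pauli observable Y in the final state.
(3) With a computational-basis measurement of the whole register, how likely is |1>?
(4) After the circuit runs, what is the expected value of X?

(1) Outcome |0> occurs with probability 1/2.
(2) The observable Y averages to -1.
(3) A full measurement returns |1> with probability 1/2.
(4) In the final state, X has expectation 0.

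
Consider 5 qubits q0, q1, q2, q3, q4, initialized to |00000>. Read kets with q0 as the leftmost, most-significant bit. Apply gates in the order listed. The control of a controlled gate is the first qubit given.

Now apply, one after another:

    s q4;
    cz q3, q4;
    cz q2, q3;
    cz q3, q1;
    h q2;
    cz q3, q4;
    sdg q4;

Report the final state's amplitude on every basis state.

The final amplitudes are sqrt(2)/2 on |00000>, sqrt(2)/2 on |00100>, and 0 on every other basis state.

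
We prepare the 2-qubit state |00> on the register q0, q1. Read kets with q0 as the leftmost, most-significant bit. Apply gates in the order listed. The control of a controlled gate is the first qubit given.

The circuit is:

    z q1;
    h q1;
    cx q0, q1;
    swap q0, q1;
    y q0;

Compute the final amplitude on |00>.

The final state's coefficient on |00> equals -sqrt(2)*I/2.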